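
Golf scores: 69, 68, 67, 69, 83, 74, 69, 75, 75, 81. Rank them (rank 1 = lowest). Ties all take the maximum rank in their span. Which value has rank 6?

Sorted (ascending): 67, 68, 69, 69, 69, 74, 75, 75, 81, 83
The 3 values of 69 occupy positions 3–5 → each gets rank 5.
The 2 values of 75 occupy positions 7–8 → each gets rank 8.
Rank 6 → value 74.

74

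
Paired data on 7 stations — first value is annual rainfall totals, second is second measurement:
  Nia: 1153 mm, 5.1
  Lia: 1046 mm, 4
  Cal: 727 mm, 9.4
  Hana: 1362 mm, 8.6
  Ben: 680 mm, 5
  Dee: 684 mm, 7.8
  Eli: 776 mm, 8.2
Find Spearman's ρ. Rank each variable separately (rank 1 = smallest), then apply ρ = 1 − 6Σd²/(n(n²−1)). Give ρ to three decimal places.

0.143

Ranks of variable 1: 6, 5, 3, 7, 1, 2, 4
Ranks of variable 2: 3, 1, 7, 6, 2, 4, 5
d = r₁ − r₂: 3, 4, -4, 1, -1, -2, -1
d²: 9, 16, 16, 1, 1, 4, 1; Σd² = 48
ρ = 1 − 6·48/(7·48) = 1 − 288/336 = 0.143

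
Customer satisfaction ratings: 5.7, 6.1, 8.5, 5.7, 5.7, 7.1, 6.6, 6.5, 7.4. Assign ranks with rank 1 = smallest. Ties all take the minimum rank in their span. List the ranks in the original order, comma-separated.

1, 4, 9, 1, 1, 7, 6, 5, 8

Sorted (ascending): 5.7, 5.7, 5.7, 6.1, 6.5, 6.6, 7.1, 7.4, 8.5
The 3 values of 5.7 occupy positions 1–3 → each gets rank 1.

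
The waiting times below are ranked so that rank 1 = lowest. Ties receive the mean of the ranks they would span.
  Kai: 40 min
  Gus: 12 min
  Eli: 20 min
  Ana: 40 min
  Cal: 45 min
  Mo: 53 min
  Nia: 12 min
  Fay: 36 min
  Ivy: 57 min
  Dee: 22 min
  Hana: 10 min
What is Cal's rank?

9

Sorted (ascending): 10, 12, 12, 20, 22, 36, 40, 40, 45, 53, 57
The 2 values of 12 occupy positions 2–3 → average rank (2+3)/2 = 2.5.
The 2 values of 40 occupy positions 7–8 → average rank (7+8)/2 = 7.5.
Cal has value 45 min → rank 9.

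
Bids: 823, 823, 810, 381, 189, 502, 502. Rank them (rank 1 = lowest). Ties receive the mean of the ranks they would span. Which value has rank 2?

381

Sorted (ascending): 189, 381, 502, 502, 810, 823, 823
The 2 values of 502 occupy positions 3–4 → average rank (3+4)/2 = 3.5.
The 2 values of 823 occupy positions 6–7 → average rank (6+7)/2 = 6.5.
Rank 2 → value 381.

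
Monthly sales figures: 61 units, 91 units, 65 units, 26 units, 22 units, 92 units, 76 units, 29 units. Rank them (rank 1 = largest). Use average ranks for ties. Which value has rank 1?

Sorted (descending): 92, 91, 76, 65, 61, 29, 26, 22
No ties — each value takes its position as its rank.
Rank 1 → value 92.

92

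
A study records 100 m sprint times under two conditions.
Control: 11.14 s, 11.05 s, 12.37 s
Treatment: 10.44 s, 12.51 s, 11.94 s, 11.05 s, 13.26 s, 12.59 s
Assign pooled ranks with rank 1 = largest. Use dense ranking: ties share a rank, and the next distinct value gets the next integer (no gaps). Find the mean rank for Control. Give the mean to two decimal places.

5.67

Sorted (descending): 13.26, 12.59, 12.51, 12.37, 11.94, 11.14, 11.05, 11.05, 10.44
The 2 values of 11.05 share dense rank 7.
Remaining distinct values take the next consecutive integers.
Control values → pooled ranks: 11.14→6, 11.05→7, 12.37→4
Mean rank = (6 + 7 + 4) / 3 = 5.67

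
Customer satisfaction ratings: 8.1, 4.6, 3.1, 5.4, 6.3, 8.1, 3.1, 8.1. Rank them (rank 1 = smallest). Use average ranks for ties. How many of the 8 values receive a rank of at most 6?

5

Sorted (ascending): 3.1, 3.1, 4.6, 5.4, 6.3, 8.1, 8.1, 8.1
The 2 values of 3.1 occupy positions 1–2 → average rank (1+2)/2 = 1.5.
The 3 values of 8.1 occupy positions 6–8 → average rank 7.
Ranks ≤ 6: {1.5, 1.5, 3, 4, 5} → 5 values.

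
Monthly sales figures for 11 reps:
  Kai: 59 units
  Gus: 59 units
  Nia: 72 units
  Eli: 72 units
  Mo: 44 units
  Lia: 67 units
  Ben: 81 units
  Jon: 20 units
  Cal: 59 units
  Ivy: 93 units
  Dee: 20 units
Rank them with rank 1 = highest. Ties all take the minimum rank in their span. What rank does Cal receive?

Sorted (descending): 93, 81, 72, 72, 67, 59, 59, 59, 44, 20, 20
The 2 values of 72 occupy positions 3–4 → each gets rank 3.
The 3 values of 59 occupy positions 6–8 → each gets rank 6.
The 2 values of 20 occupy positions 10–11 → each gets rank 10.
Cal has value 59 units → rank 6.

6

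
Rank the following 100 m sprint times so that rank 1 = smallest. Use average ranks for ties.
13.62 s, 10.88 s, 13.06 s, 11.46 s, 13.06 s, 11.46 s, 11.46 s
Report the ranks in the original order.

7, 1, 5.5, 3, 5.5, 3, 3

Sorted (ascending): 10.88, 11.46, 11.46, 11.46, 13.06, 13.06, 13.62
The 3 values of 11.46 occupy positions 2–4 → average rank 3.
The 2 values of 13.06 occupy positions 5–6 → average rank (5+6)/2 = 5.5.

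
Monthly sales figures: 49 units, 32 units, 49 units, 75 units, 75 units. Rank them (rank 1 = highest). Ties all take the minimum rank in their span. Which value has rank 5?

Sorted (descending): 75, 75, 49, 49, 32
The 2 values of 75 occupy positions 1–2 → each gets rank 1.
The 2 values of 49 occupy positions 3–4 → each gets rank 3.
Rank 5 → value 32.

32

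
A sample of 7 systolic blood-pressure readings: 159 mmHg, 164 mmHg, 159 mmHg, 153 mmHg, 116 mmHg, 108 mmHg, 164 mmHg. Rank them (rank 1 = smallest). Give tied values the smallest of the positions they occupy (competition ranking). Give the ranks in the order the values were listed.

4, 6, 4, 3, 2, 1, 6

Sorted (ascending): 108, 116, 153, 159, 159, 164, 164
The 2 values of 159 occupy positions 4–5 → each gets rank 4.
The 2 values of 164 occupy positions 6–7 → each gets rank 6.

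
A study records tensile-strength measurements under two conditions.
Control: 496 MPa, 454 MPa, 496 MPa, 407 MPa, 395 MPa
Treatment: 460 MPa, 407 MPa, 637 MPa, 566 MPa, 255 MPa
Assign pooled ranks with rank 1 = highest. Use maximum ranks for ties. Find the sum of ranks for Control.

Sorted (descending): 637, 566, 496, 496, 460, 454, 407, 407, 395, 255
The 2 values of 496 occupy positions 3–4 → each gets rank 4.
The 2 values of 407 occupy positions 7–8 → each gets rank 8.
Control values → pooled ranks: 496→4, 454→6, 496→4, 407→8, 395→9
Rank sum = 4 + 6 + 4 + 8 + 9 = 31

31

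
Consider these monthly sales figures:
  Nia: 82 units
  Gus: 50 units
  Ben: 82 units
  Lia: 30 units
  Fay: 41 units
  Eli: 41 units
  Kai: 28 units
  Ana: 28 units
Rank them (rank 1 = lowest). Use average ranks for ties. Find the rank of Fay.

Sorted (ascending): 28, 28, 30, 41, 41, 50, 82, 82
The 2 values of 28 occupy positions 1–2 → average rank (1+2)/2 = 1.5.
The 2 values of 41 occupy positions 4–5 → average rank (4+5)/2 = 4.5.
The 2 values of 82 occupy positions 7–8 → average rank (7+8)/2 = 7.5.
Fay has value 41 units → rank 4.5.

4.5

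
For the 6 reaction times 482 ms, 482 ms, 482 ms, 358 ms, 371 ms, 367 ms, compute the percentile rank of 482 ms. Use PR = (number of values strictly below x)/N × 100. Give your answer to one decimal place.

N = 6.
Strictly below 482: 3. Equal to 482: 3.
PR = 3/6 × 100 = 50.0

50.0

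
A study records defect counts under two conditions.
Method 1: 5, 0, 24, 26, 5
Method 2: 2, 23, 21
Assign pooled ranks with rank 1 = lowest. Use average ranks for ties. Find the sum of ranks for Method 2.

13

Sorted (ascending): 0, 2, 5, 5, 21, 23, 24, 26
The 2 values of 5 occupy positions 3–4 → average rank (3+4)/2 = 3.5.
Method 2 values → pooled ranks: 2→2, 23→6, 21→5
Rank sum = 2 + 6 + 5 = 13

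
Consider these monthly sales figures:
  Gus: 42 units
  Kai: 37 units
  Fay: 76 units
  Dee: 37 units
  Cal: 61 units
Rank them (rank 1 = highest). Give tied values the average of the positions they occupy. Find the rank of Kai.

4.5

Sorted (descending): 76, 61, 42, 37, 37
The 2 values of 37 occupy positions 4–5 → average rank (4+5)/2 = 4.5.
Kai has value 37 units → rank 4.5.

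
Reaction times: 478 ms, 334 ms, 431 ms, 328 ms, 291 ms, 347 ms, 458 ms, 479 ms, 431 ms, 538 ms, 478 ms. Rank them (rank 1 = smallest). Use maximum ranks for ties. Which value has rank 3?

Sorted (ascending): 291, 328, 334, 347, 431, 431, 458, 478, 478, 479, 538
The 2 values of 431 occupy positions 5–6 → each gets rank 6.
The 2 values of 478 occupy positions 8–9 → each gets rank 9.
Rank 3 → value 334.

334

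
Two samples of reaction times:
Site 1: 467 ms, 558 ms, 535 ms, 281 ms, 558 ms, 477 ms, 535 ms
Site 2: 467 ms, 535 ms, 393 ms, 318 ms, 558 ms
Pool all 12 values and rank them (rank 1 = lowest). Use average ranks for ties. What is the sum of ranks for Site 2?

Sorted (ascending): 281, 318, 393, 467, 467, 477, 535, 535, 535, 558, 558, 558
The 2 values of 467 occupy positions 4–5 → average rank (4+5)/2 = 4.5.
The 3 values of 535 occupy positions 7–9 → average rank 8.
The 3 values of 558 occupy positions 10–12 → average rank 11.
Site 2 values → pooled ranks: 467→4.5, 535→8, 393→3, 318→2, 558→11
Rank sum = 4.5 + 8 + 3 + 2 + 11 = 28.5

28.5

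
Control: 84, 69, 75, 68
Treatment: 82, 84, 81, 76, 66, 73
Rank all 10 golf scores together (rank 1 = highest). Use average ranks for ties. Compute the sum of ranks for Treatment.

Sorted (descending): 84, 84, 82, 81, 76, 75, 73, 69, 68, 66
The 2 values of 84 occupy positions 1–2 → average rank (1+2)/2 = 1.5.
Treatment values → pooled ranks: 82→3, 84→1.5, 81→4, 76→5, 66→10, 73→7
Rank sum = 3 + 1.5 + 4 + 5 + 10 + 7 = 30.5

30.5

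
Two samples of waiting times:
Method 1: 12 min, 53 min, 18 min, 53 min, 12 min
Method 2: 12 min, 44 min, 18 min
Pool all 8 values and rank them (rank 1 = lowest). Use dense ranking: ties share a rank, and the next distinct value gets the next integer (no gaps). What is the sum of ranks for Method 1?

12

Sorted (ascending): 12, 12, 12, 18, 18, 44, 53, 53
The 3 values of 12 share dense rank 1.
The 2 values of 18 share dense rank 2.
The 2 values of 53 share dense rank 4.
Remaining distinct values take the next consecutive integers.
Method 1 values → pooled ranks: 12→1, 53→4, 18→2, 53→4, 12→1
Rank sum = 1 + 4 + 2 + 4 + 1 = 12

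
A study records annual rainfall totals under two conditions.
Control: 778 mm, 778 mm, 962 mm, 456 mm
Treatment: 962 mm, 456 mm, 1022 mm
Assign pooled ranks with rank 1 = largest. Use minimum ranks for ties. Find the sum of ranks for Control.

16

Sorted (descending): 1022, 962, 962, 778, 778, 456, 456
The 2 values of 962 occupy positions 2–3 → each gets rank 2.
The 2 values of 778 occupy positions 4–5 → each gets rank 4.
The 2 values of 456 occupy positions 6–7 → each gets rank 6.
Control values → pooled ranks: 778→4, 778→4, 962→2, 456→6
Rank sum = 4 + 4 + 2 + 6 = 16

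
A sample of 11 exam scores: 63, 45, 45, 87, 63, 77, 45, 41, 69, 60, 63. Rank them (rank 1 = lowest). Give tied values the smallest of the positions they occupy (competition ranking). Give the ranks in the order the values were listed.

6, 2, 2, 11, 6, 10, 2, 1, 9, 5, 6

Sorted (ascending): 41, 45, 45, 45, 60, 63, 63, 63, 69, 77, 87
The 3 values of 45 occupy positions 2–4 → each gets rank 2.
The 3 values of 63 occupy positions 6–8 → each gets rank 6.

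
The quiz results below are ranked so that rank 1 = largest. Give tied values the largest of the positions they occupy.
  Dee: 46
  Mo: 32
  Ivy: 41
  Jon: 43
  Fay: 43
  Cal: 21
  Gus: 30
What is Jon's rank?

Sorted (descending): 46, 43, 43, 41, 32, 30, 21
The 2 values of 43 occupy positions 2–3 → each gets rank 3.
Jon has value 43 → rank 3.

3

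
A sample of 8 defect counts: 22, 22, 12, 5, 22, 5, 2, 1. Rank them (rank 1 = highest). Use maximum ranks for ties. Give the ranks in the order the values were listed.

Sorted (descending): 22, 22, 22, 12, 5, 5, 2, 1
The 3 values of 22 occupy positions 1–3 → each gets rank 3.
The 2 values of 5 occupy positions 5–6 → each gets rank 6.

3, 3, 4, 6, 3, 6, 7, 8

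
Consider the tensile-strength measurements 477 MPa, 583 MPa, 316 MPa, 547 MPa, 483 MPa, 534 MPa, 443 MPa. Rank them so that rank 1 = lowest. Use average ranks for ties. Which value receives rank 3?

477

Sorted (ascending): 316, 443, 477, 483, 534, 547, 583
No ties — each value takes its position as its rank.
Rank 3 → value 477.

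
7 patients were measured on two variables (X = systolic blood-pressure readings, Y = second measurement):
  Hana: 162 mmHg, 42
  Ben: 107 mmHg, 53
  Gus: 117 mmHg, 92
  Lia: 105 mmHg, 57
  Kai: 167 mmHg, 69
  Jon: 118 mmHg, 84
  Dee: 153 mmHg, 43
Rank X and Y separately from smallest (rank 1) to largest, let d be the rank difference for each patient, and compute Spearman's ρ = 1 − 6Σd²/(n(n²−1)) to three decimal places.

-0.214

Ranks of variable 1: 6, 2, 3, 1, 7, 4, 5
Ranks of variable 2: 1, 3, 7, 4, 5, 6, 2
d = r₁ − r₂: 5, -1, -4, -3, 2, -2, 3
d²: 25, 1, 16, 9, 4, 4, 9; Σd² = 68
ρ = 1 − 6·68/(7·48) = 1 − 408/336 = -0.214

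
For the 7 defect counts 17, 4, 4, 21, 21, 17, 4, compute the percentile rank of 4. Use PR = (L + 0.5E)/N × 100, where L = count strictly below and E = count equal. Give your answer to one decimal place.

N = 7.
Strictly below 4: 0. Equal to 4: 3.
PR = (0 + 0.5·3)/7 × 100 = 21.4

21.4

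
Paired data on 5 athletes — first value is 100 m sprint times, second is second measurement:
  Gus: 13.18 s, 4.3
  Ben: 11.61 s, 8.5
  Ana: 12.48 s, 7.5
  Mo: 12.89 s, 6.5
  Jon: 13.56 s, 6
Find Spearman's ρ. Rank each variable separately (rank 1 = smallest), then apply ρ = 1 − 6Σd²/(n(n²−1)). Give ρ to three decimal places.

Ranks of variable 1: 4, 1, 2, 3, 5
Ranks of variable 2: 1, 5, 4, 3, 2
d = r₁ − r₂: 3, -4, -2, 0, 3
d²: 9, 16, 4, 0, 9; Σd² = 38
ρ = 1 − 6·38/(5·24) = 1 − 228/120 = -0.900

-0.900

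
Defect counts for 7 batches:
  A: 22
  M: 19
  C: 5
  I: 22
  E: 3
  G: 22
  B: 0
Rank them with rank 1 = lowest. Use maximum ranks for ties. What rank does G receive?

7

Sorted (ascending): 0, 3, 5, 19, 22, 22, 22
The 3 values of 22 occupy positions 5–7 → each gets rank 7.
G has value 22 → rank 7.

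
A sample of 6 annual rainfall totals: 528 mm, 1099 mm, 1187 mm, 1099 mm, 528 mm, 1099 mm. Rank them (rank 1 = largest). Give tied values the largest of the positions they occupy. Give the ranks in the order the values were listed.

6, 4, 1, 4, 6, 4

Sorted (descending): 1187, 1099, 1099, 1099, 528, 528
The 3 values of 1099 occupy positions 2–4 → each gets rank 4.
The 2 values of 528 occupy positions 5–6 → each gets rank 6.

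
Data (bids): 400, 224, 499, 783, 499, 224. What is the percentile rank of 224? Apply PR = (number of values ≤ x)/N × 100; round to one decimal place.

N = 6.
Strictly below 224: 0. Equal to 224: 2.
PR = 2/6 × 100 = 33.3

33.3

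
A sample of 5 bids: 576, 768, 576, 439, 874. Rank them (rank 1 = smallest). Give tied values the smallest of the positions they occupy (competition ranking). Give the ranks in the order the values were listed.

2, 4, 2, 1, 5

Sorted (ascending): 439, 576, 576, 768, 874
The 2 values of 576 occupy positions 2–3 → each gets rank 2.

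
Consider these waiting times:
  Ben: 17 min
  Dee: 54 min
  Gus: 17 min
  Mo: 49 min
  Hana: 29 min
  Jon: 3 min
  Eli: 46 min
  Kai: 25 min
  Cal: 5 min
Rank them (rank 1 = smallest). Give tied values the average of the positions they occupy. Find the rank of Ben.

Sorted (ascending): 3, 5, 17, 17, 25, 29, 46, 49, 54
The 2 values of 17 occupy positions 3–4 → average rank (3+4)/2 = 3.5.
Ben has value 17 min → rank 3.5.

3.5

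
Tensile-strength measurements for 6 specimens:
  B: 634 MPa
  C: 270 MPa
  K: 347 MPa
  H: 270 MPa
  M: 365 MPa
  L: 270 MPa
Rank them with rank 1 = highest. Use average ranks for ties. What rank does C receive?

Sorted (descending): 634, 365, 347, 270, 270, 270
The 3 values of 270 occupy positions 4–6 → average rank 5.
C has value 270 MPa → rank 5.

5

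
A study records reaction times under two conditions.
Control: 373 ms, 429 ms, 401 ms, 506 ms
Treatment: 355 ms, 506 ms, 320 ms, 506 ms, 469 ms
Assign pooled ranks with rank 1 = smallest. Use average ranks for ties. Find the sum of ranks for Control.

20

Sorted (ascending): 320, 355, 373, 401, 429, 469, 506, 506, 506
The 3 values of 506 occupy positions 7–9 → average rank 8.
Control values → pooled ranks: 373→3, 429→5, 401→4, 506→8
Rank sum = 3 + 5 + 4 + 8 = 20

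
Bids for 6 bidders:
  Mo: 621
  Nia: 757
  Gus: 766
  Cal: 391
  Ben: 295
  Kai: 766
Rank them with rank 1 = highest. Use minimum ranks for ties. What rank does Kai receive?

Sorted (descending): 766, 766, 757, 621, 391, 295
The 2 values of 766 occupy positions 1–2 → each gets rank 1.
Kai has value 766 → rank 1.

1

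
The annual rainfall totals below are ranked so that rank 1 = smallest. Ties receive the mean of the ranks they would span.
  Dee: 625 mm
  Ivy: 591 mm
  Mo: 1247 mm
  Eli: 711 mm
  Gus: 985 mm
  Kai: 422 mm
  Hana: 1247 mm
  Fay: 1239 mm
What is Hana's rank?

7.5

Sorted (ascending): 422, 591, 625, 711, 985, 1239, 1247, 1247
The 2 values of 1247 occupy positions 7–8 → average rank (7+8)/2 = 7.5.
Hana has value 1247 mm → rank 7.5.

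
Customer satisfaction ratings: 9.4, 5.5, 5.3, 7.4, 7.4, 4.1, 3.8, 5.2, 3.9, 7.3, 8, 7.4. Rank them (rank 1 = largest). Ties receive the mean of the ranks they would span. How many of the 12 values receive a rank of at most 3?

2

Sorted (descending): 9.4, 8, 7.4, 7.4, 7.4, 7.3, 5.5, 5.3, 5.2, 4.1, 3.9, 3.8
The 3 values of 7.4 occupy positions 3–5 → average rank 4.
Ranks ≤ 3: {1, 2} → 2 values.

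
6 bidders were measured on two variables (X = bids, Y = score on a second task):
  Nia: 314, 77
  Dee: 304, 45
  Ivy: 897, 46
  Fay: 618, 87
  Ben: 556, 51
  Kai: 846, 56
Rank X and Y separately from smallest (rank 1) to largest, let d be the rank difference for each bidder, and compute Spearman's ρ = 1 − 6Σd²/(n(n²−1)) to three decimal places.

Ranks of variable 1: 2, 1, 6, 4, 3, 5
Ranks of variable 2: 5, 1, 2, 6, 3, 4
d = r₁ − r₂: -3, 0, 4, -2, 0, 1
d²: 9, 0, 16, 4, 0, 1; Σd² = 30
ρ = 1 − 6·30/(6·35) = 1 − 180/210 = 0.143

0.143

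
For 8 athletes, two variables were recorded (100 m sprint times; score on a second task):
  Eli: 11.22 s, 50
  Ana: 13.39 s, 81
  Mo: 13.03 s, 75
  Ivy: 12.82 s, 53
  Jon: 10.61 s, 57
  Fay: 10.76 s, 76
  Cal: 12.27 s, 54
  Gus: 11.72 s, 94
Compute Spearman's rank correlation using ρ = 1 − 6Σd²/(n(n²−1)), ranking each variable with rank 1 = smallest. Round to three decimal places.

Ranks of variable 1: 3, 8, 7, 6, 1, 2, 5, 4
Ranks of variable 2: 1, 7, 5, 2, 4, 6, 3, 8
d = r₁ − r₂: 2, 1, 2, 4, -3, -4, 2, -4
d²: 4, 1, 4, 16, 9, 16, 4, 16; Σd² = 70
ρ = 1 − 6·70/(8·63) = 1 − 420/504 = 0.167

0.167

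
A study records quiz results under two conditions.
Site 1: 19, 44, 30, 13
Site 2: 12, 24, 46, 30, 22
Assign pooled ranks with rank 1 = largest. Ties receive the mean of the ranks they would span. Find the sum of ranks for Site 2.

24.5

Sorted (descending): 46, 44, 30, 30, 24, 22, 19, 13, 12
The 2 values of 30 occupy positions 3–4 → average rank (3+4)/2 = 3.5.
Site 2 values → pooled ranks: 12→9, 24→5, 46→1, 30→3.5, 22→6
Rank sum = 9 + 5 + 1 + 3.5 + 6 = 24.5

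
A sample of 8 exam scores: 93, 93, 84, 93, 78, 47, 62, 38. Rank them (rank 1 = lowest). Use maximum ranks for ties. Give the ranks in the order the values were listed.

8, 8, 5, 8, 4, 2, 3, 1

Sorted (ascending): 38, 47, 62, 78, 84, 93, 93, 93
The 3 values of 93 occupy positions 6–8 → each gets rank 8.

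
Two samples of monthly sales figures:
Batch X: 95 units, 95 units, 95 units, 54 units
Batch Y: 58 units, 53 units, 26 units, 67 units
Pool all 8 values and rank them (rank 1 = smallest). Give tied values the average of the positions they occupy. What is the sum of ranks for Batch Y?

12

Sorted (ascending): 26, 53, 54, 58, 67, 95, 95, 95
The 3 values of 95 occupy positions 6–8 → average rank 7.
Batch Y values → pooled ranks: 58→4, 53→2, 26→1, 67→5
Rank sum = 4 + 2 + 1 + 5 = 12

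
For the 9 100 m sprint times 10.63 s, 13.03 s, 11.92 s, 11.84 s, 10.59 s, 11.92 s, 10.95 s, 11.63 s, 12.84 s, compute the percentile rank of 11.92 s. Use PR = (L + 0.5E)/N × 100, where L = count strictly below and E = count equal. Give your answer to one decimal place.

N = 9.
Strictly below 11.92: 5. Equal to 11.92: 2.
PR = (5 + 0.5·2)/9 × 100 = 66.7

66.7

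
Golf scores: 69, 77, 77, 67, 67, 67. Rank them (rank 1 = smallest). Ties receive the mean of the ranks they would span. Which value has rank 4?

69

Sorted (ascending): 67, 67, 67, 69, 77, 77
The 3 values of 67 occupy positions 1–3 → average rank 2.
The 2 values of 77 occupy positions 5–6 → average rank (5+6)/2 = 5.5.
Rank 4 → value 69.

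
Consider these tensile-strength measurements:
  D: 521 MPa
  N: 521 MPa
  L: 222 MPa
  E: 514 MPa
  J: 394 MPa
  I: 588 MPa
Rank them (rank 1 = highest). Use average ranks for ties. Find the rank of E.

4

Sorted (descending): 588, 521, 521, 514, 394, 222
The 2 values of 521 occupy positions 2–3 → average rank (2+3)/2 = 2.5.
E has value 514 MPa → rank 4.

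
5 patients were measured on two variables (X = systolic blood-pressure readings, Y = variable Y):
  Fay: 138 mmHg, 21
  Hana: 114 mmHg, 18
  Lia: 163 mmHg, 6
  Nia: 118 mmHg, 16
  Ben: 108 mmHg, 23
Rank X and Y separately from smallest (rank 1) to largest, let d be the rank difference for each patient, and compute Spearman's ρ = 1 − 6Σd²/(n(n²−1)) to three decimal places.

-0.700

Ranks of variable 1: 4, 2, 5, 3, 1
Ranks of variable 2: 4, 3, 1, 2, 5
d = r₁ − r₂: 0, -1, 4, 1, -4
d²: 0, 1, 16, 1, 16; Σd² = 34
ρ = 1 − 6·34/(5·24) = 1 − 204/120 = -0.700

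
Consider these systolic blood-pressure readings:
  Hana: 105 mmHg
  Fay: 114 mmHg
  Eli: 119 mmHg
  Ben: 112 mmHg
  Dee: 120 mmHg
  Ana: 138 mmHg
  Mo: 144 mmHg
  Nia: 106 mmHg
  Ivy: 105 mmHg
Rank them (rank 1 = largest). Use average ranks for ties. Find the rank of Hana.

8.5

Sorted (descending): 144, 138, 120, 119, 114, 112, 106, 105, 105
The 2 values of 105 occupy positions 8–9 → average rank (8+9)/2 = 8.5.
Hana has value 105 mmHg → rank 8.5.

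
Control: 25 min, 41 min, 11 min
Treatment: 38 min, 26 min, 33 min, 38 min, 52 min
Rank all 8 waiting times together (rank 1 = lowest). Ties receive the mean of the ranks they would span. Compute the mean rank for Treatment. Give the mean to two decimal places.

5.20

Sorted (ascending): 11, 25, 26, 33, 38, 38, 41, 52
The 2 values of 38 occupy positions 5–6 → average rank (5+6)/2 = 5.5.
Treatment values → pooled ranks: 38→5.5, 26→3, 33→4, 38→5.5, 52→8
Mean rank = (5.5 + 3 + 4 + 5.5 + 8) / 5 = 5.20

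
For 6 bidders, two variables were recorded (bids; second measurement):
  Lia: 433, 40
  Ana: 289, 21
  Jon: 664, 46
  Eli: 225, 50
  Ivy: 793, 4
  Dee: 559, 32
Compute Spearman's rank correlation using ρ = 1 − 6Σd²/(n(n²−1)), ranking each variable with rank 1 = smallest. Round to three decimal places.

Ranks of variable 1: 3, 2, 5, 1, 6, 4
Ranks of variable 2: 4, 2, 5, 6, 1, 3
d = r₁ − r₂: -1, 0, 0, -5, 5, 1
d²: 1, 0, 0, 25, 25, 1; Σd² = 52
ρ = 1 − 6·52/(6·35) = 1 − 312/210 = -0.486

-0.486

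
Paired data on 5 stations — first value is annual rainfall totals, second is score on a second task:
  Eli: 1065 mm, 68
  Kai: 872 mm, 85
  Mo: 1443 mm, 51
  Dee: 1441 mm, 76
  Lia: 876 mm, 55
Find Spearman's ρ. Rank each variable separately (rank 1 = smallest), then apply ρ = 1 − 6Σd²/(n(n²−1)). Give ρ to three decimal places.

-0.600

Ranks of variable 1: 3, 1, 5, 4, 2
Ranks of variable 2: 3, 5, 1, 4, 2
d = r₁ − r₂: 0, -4, 4, 0, 0
d²: 0, 16, 16, 0, 0; Σd² = 32
ρ = 1 − 6·32/(5·24) = 1 − 192/120 = -0.600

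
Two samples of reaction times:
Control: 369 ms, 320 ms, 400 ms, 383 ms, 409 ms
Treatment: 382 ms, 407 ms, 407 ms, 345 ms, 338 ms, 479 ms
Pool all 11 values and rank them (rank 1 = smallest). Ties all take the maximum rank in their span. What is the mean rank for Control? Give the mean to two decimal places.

5.60

Sorted (ascending): 320, 338, 345, 369, 382, 383, 400, 407, 407, 409, 479
The 2 values of 407 occupy positions 8–9 → each gets rank 9.
Control values → pooled ranks: 369→4, 320→1, 400→7, 383→6, 409→10
Mean rank = (4 + 1 + 7 + 6 + 10) / 5 = 5.60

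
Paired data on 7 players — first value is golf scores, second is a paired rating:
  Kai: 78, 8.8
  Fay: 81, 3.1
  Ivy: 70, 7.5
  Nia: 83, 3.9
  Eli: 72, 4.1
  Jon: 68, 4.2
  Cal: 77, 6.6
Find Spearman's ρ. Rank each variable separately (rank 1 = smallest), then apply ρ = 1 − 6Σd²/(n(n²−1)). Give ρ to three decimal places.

Ranks of variable 1: 5, 6, 2, 7, 3, 1, 4
Ranks of variable 2: 7, 1, 6, 2, 3, 4, 5
d = r₁ − r₂: -2, 5, -4, 5, 0, -3, -1
d²: 4, 25, 16, 25, 0, 9, 1; Σd² = 80
ρ = 1 − 6·80/(7·48) = 1 − 480/336 = -0.429

-0.429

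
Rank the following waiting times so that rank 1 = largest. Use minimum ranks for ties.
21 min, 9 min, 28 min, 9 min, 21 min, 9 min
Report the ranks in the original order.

2, 4, 1, 4, 2, 4

Sorted (descending): 28, 21, 21, 9, 9, 9
The 2 values of 21 occupy positions 2–3 → each gets rank 2.
The 3 values of 9 occupy positions 4–6 → each gets rank 4.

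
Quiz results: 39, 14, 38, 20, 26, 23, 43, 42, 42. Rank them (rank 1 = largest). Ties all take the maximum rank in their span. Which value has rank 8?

20

Sorted (descending): 43, 42, 42, 39, 38, 26, 23, 20, 14
The 2 values of 42 occupy positions 2–3 → each gets rank 3.
Rank 8 → value 20.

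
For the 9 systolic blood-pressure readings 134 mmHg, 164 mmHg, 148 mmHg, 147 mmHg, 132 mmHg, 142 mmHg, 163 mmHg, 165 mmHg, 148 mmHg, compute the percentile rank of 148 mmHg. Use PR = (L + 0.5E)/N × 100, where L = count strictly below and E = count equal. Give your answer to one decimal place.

55.6

N = 9.
Strictly below 148: 4. Equal to 148: 2.
PR = (4 + 0.5·2)/9 × 100 = 55.6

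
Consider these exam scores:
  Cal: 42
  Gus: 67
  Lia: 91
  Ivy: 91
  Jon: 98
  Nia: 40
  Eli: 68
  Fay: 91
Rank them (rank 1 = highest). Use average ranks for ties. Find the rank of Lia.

Sorted (descending): 98, 91, 91, 91, 68, 67, 42, 40
The 3 values of 91 occupy positions 2–4 → average rank 3.
Lia has value 91 → rank 3.

3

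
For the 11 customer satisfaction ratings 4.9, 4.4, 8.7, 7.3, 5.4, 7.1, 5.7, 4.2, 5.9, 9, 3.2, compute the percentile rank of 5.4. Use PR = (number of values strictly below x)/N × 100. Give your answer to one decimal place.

36.4

N = 11.
Strictly below 5.4: 4. Equal to 5.4: 1.
PR = 4/11 × 100 = 36.4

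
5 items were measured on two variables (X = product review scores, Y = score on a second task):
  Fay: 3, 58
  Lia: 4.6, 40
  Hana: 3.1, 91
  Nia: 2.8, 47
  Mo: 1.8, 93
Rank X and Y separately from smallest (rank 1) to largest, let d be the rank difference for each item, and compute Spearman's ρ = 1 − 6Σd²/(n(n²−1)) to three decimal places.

Ranks of variable 1: 3, 5, 4, 2, 1
Ranks of variable 2: 3, 1, 4, 2, 5
d = r₁ − r₂: 0, 4, 0, 0, -4
d²: 0, 16, 0, 0, 16; Σd² = 32
ρ = 1 − 6·32/(5·24) = 1 − 192/120 = -0.600

-0.600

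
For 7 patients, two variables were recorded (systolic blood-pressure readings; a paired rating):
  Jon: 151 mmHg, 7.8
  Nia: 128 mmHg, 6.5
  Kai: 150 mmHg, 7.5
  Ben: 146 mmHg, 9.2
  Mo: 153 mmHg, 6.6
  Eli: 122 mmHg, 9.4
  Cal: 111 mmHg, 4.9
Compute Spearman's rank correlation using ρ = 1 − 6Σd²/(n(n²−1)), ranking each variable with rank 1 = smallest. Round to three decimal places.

0.143

Ranks of variable 1: 6, 3, 5, 4, 7, 2, 1
Ranks of variable 2: 5, 2, 4, 6, 3, 7, 1
d = r₁ − r₂: 1, 1, 1, -2, 4, -5, 0
d²: 1, 1, 1, 4, 16, 25, 0; Σd² = 48
ρ = 1 − 6·48/(7·48) = 1 − 288/336 = 0.143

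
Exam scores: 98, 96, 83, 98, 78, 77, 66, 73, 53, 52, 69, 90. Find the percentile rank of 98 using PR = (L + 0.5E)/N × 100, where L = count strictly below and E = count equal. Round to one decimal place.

N = 12.
Strictly below 98: 10. Equal to 98: 2.
PR = (10 + 0.5·2)/12 × 100 = 91.7

91.7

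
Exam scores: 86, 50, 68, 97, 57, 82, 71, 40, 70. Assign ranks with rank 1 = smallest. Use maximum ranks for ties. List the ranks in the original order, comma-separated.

Sorted (ascending): 40, 50, 57, 68, 70, 71, 82, 86, 97
No ties — each value takes its position as its rank.

8, 2, 4, 9, 3, 7, 6, 1, 5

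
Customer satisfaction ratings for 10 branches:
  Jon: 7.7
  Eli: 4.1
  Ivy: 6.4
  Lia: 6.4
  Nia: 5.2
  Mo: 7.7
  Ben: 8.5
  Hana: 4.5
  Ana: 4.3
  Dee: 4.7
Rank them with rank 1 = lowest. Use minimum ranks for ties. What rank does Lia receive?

Sorted (ascending): 4.1, 4.3, 4.5, 4.7, 5.2, 6.4, 6.4, 7.7, 7.7, 8.5
The 2 values of 6.4 occupy positions 6–7 → each gets rank 6.
The 2 values of 7.7 occupy positions 8–9 → each gets rank 8.
Lia has value 6.4 → rank 6.

6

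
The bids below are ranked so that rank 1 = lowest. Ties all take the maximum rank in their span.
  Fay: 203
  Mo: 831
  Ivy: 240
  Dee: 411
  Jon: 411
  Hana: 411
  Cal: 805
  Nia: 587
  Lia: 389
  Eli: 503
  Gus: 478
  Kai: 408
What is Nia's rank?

10

Sorted (ascending): 203, 240, 389, 408, 411, 411, 411, 478, 503, 587, 805, 831
The 3 values of 411 occupy positions 5–7 → each gets rank 7.
Nia has value 587 → rank 10.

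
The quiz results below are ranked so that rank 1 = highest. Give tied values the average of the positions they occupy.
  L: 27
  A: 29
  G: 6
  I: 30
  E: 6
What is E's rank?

Sorted (descending): 30, 29, 27, 6, 6
The 2 values of 6 occupy positions 4–5 → average rank (4+5)/2 = 4.5.
E has value 6 → rank 4.5.

4.5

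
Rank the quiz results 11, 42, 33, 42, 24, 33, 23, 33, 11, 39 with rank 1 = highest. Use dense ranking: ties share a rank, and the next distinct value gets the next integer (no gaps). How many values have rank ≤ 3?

Sorted (descending): 42, 42, 39, 33, 33, 33, 24, 23, 11, 11
The 2 values of 42 share dense rank 1.
The 3 values of 33 share dense rank 3.
The 2 values of 11 share dense rank 6.
Remaining distinct values take the next consecutive integers.
Ranks ≤ 3: {1, 1, 2, 3, 3, 3} → 6 values.

6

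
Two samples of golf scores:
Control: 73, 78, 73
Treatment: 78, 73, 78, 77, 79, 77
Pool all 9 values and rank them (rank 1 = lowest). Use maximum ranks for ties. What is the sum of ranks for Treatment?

38

Sorted (ascending): 73, 73, 73, 77, 77, 78, 78, 78, 79
The 3 values of 73 occupy positions 1–3 → each gets rank 3.
The 2 values of 77 occupy positions 4–5 → each gets rank 5.
The 3 values of 78 occupy positions 6–8 → each gets rank 8.
Treatment values → pooled ranks: 78→8, 73→3, 78→8, 77→5, 79→9, 77→5
Rank sum = 8 + 3 + 8 + 5 + 9 + 5 = 38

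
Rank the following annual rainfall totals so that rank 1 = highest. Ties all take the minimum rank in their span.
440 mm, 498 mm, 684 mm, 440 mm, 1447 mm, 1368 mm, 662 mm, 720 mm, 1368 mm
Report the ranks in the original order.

Sorted (descending): 1447, 1368, 1368, 720, 684, 662, 498, 440, 440
The 2 values of 1368 occupy positions 2–3 → each gets rank 2.
The 2 values of 440 occupy positions 8–9 → each gets rank 8.

8, 7, 5, 8, 1, 2, 6, 4, 2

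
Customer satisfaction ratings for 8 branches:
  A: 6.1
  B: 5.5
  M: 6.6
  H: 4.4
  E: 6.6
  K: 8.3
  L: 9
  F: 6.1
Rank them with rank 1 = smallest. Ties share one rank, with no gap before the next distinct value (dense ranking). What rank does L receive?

6

Sorted (ascending): 4.4, 5.5, 6.1, 6.1, 6.6, 6.6, 8.3, 9
The 2 values of 6.1 share dense rank 3.
The 2 values of 6.6 share dense rank 4.
Remaining distinct values take the next consecutive integers.
L has value 9 → rank 6.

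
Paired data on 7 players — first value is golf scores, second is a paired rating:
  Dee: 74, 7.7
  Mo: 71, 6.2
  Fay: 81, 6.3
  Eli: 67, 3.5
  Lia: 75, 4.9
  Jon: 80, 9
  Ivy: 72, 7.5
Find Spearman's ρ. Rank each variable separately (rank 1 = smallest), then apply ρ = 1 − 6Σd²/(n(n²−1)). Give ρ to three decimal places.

0.500

Ranks of variable 1: 4, 2, 7, 1, 5, 6, 3
Ranks of variable 2: 6, 3, 4, 1, 2, 7, 5
d = r₁ − r₂: -2, -1, 3, 0, 3, -1, -2
d²: 4, 1, 9, 0, 9, 1, 4; Σd² = 28
ρ = 1 − 6·28/(7·48) = 1 − 168/336 = 0.500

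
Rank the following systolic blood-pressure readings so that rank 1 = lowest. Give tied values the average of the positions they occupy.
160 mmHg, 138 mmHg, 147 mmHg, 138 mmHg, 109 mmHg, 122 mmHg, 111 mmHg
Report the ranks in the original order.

Sorted (ascending): 109, 111, 122, 138, 138, 147, 160
The 2 values of 138 occupy positions 4–5 → average rank (4+5)/2 = 4.5.

7, 4.5, 6, 4.5, 1, 3, 2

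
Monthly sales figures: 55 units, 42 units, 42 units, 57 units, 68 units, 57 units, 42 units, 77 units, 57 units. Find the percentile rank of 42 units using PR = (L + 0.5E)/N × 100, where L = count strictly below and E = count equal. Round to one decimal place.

16.7

N = 9.
Strictly below 42: 0. Equal to 42: 3.
PR = (0 + 0.5·3)/9 × 100 = 16.7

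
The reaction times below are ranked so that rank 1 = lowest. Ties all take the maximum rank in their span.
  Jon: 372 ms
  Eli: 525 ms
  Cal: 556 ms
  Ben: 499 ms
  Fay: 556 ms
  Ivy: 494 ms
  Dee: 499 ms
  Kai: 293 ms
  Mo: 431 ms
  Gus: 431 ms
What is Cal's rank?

10

Sorted (ascending): 293, 372, 431, 431, 494, 499, 499, 525, 556, 556
The 2 values of 431 occupy positions 3–4 → each gets rank 4.
The 2 values of 499 occupy positions 6–7 → each gets rank 7.
The 2 values of 556 occupy positions 9–10 → each gets rank 10.
Cal has value 556 ms → rank 10.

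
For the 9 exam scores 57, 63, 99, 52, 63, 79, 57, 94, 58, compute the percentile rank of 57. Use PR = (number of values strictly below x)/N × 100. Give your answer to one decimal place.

N = 9.
Strictly below 57: 1. Equal to 57: 2.
PR = 1/9 × 100 = 11.1

11.1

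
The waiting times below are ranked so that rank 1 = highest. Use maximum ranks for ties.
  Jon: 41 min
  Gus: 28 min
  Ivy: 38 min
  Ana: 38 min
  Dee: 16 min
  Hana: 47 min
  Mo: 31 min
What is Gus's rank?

Sorted (descending): 47, 41, 38, 38, 31, 28, 16
The 2 values of 38 occupy positions 3–4 → each gets rank 4.
Gus has value 28 min → rank 6.

6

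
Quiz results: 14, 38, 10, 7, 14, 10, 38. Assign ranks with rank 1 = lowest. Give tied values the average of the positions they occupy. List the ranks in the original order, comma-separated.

Sorted (ascending): 7, 10, 10, 14, 14, 38, 38
The 2 values of 10 occupy positions 2–3 → average rank (2+3)/2 = 2.5.
The 2 values of 14 occupy positions 4–5 → average rank (4+5)/2 = 4.5.
The 2 values of 38 occupy positions 6–7 → average rank (6+7)/2 = 6.5.

4.5, 6.5, 2.5, 1, 4.5, 2.5, 6.5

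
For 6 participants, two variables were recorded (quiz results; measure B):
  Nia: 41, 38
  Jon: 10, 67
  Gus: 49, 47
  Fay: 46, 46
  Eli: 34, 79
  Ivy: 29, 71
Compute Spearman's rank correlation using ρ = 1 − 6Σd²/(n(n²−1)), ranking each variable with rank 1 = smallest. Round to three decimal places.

Ranks of variable 1: 4, 1, 6, 5, 3, 2
Ranks of variable 2: 1, 4, 3, 2, 6, 5
d = r₁ − r₂: 3, -3, 3, 3, -3, -3
d²: 9, 9, 9, 9, 9, 9; Σd² = 54
ρ = 1 − 6·54/(6·35) = 1 − 324/210 = -0.543

-0.543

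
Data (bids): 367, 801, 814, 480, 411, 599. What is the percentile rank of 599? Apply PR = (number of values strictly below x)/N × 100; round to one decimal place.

N = 6.
Strictly below 599: 3. Equal to 599: 1.
PR = 3/6 × 100 = 50.0

50.0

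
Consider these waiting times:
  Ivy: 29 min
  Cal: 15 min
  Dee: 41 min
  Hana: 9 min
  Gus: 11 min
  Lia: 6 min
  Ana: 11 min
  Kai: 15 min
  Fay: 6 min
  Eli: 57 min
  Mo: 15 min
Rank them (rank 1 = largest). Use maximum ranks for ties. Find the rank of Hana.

9

Sorted (descending): 57, 41, 29, 15, 15, 15, 11, 11, 9, 6, 6
The 3 values of 15 occupy positions 4–6 → each gets rank 6.
The 2 values of 11 occupy positions 7–8 → each gets rank 8.
The 2 values of 6 occupy positions 10–11 → each gets rank 11.
Hana has value 9 min → rank 9.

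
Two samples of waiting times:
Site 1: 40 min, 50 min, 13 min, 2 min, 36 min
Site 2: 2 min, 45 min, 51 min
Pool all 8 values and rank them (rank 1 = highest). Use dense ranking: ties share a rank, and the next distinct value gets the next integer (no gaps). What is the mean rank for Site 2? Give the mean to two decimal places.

Sorted (descending): 51, 50, 45, 40, 36, 13, 2, 2
The 2 values of 2 share dense rank 7.
Remaining distinct values take the next consecutive integers.
Site 2 values → pooled ranks: 2→7, 45→3, 51→1
Mean rank = (7 + 3 + 1) / 3 = 3.67

3.67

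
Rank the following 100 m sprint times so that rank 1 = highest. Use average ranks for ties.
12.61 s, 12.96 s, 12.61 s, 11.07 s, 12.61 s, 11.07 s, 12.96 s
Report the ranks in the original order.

4, 1.5, 4, 6.5, 4, 6.5, 1.5

Sorted (descending): 12.96, 12.96, 12.61, 12.61, 12.61, 11.07, 11.07
The 2 values of 12.96 occupy positions 1–2 → average rank (1+2)/2 = 1.5.
The 3 values of 12.61 occupy positions 3–5 → average rank 4.
The 2 values of 11.07 occupy positions 6–7 → average rank (6+7)/2 = 6.5.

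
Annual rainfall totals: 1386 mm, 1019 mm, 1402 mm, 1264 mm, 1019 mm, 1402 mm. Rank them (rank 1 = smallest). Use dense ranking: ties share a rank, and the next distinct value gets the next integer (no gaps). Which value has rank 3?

1386

Sorted (ascending): 1019, 1019, 1264, 1386, 1402, 1402
The 2 values of 1019 share dense rank 1.
The 2 values of 1402 share dense rank 4.
Remaining distinct values take the next consecutive integers.
Rank 3 → value 1386.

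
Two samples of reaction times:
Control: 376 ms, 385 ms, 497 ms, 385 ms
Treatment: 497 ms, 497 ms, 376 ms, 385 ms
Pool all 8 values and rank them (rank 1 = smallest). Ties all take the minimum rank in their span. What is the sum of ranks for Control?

13

Sorted (ascending): 376, 376, 385, 385, 385, 497, 497, 497
The 2 values of 376 occupy positions 1–2 → each gets rank 1.
The 3 values of 385 occupy positions 3–5 → each gets rank 3.
The 3 values of 497 occupy positions 6–8 → each gets rank 6.
Control values → pooled ranks: 376→1, 385→3, 497→6, 385→3
Rank sum = 1 + 3 + 6 + 3 = 13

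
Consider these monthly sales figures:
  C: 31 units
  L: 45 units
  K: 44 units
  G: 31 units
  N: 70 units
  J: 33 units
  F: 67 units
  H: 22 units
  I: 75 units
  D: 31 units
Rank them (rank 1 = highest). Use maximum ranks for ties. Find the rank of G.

Sorted (descending): 75, 70, 67, 45, 44, 33, 31, 31, 31, 22
The 3 values of 31 occupy positions 7–9 → each gets rank 9.
G has value 31 units → rank 9.

9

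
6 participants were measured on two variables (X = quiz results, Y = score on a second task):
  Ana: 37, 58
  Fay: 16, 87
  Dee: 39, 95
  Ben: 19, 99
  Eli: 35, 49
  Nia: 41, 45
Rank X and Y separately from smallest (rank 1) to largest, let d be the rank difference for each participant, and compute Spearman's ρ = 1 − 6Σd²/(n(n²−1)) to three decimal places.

Ranks of variable 1: 4, 1, 5, 2, 3, 6
Ranks of variable 2: 3, 4, 5, 6, 2, 1
d = r₁ − r₂: 1, -3, 0, -4, 1, 5
d²: 1, 9, 0, 16, 1, 25; Σd² = 52
ρ = 1 − 6·52/(6·35) = 1 − 312/210 = -0.486

-0.486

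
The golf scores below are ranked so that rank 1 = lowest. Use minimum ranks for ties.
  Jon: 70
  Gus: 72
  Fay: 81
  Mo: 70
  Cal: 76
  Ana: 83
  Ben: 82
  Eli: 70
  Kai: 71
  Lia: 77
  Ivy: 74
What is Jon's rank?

Sorted (ascending): 70, 70, 70, 71, 72, 74, 76, 77, 81, 82, 83
The 3 values of 70 occupy positions 1–3 → each gets rank 1.
Jon has value 70 → rank 1.

1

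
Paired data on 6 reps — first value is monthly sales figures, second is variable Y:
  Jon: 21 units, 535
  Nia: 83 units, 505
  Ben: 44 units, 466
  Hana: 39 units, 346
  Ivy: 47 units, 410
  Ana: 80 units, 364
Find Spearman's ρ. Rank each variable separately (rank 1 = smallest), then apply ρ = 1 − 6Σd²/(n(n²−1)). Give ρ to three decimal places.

-0.086

Ranks of variable 1: 1, 6, 3, 2, 4, 5
Ranks of variable 2: 6, 5, 4, 1, 3, 2
d = r₁ − r₂: -5, 1, -1, 1, 1, 3
d²: 25, 1, 1, 1, 1, 9; Σd² = 38
ρ = 1 − 6·38/(6·35) = 1 − 228/210 = -0.086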